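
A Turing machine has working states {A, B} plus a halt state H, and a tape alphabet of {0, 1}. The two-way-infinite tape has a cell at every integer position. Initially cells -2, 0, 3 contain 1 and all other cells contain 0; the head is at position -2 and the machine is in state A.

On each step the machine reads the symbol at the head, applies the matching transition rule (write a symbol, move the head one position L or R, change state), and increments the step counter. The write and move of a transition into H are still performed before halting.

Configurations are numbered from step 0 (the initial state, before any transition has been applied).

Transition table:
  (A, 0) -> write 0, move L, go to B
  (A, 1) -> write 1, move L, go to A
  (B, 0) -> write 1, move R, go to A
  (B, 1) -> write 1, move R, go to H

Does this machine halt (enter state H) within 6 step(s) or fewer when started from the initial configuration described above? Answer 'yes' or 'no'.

Step 1: in state A at pos -2, read 1 -> (A,1)->write 1,move L,goto A. Now: state=A, head=-3, tape[-4..4]=001010010 (head:  ^)
Step 2: in state A at pos -3, read 0 -> (A,0)->write 0,move L,goto B. Now: state=B, head=-4, tape[-5..4]=0001010010 (head:  ^)
Step 3: in state B at pos -4, read 0 -> (B,0)->write 1,move R,goto A. Now: state=A, head=-3, tape[-5..4]=0101010010 (head:   ^)
Step 4: in state A at pos -3, read 0 -> (A,0)->write 0,move L,goto B. Now: state=B, head=-4, tape[-5..4]=0101010010 (head:  ^)
Step 5: in state B at pos -4, read 1 -> (B,1)->write 1,move R,goto H. Now: state=H, head=-3, tape[-5..4]=0101010010 (head:   ^)
State H reached at step 5; 5 <= 6 -> yes

Answer: yes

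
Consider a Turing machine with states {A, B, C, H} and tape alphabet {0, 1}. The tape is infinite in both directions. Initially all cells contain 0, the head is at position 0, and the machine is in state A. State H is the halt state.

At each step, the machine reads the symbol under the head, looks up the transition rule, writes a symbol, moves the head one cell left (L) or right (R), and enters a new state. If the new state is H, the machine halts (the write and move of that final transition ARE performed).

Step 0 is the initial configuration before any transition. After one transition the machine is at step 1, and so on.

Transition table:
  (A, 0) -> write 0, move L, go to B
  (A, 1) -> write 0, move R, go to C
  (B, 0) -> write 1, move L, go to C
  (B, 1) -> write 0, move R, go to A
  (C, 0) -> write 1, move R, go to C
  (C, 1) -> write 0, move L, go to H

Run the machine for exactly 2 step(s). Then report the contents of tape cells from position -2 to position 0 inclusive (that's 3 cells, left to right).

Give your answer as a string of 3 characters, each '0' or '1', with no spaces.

Step 1: in state A at pos 0, read 0 -> (A,0)->write 0,move L,goto B. Now: state=B, head=-1, tape[-2..1]=0000 (head:  ^)
Step 2: in state B at pos -1, read 0 -> (B,0)->write 1,move L,goto C. Now: state=C, head=-2, tape[-3..1]=00100 (head:  ^)

Answer: 010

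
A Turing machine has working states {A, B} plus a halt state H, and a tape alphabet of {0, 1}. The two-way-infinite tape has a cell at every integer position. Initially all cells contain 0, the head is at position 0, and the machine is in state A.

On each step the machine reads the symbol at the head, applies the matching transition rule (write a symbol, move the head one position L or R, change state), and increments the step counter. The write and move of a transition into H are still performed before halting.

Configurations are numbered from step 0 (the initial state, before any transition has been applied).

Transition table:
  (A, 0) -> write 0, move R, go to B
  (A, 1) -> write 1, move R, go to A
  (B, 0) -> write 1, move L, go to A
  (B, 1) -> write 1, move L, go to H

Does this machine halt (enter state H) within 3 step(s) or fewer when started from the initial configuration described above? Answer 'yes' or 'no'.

Step 1: in state A at pos 0, read 0 -> (A,0)->write 0,move R,goto B. Now: state=B, head=1, tape[-1..2]=0000 (head:   ^)
Step 2: in state B at pos 1, read 0 -> (B,0)->write 1,move L,goto A. Now: state=A, head=0, tape[-1..2]=0010 (head:  ^)
Step 3: in state A at pos 0, read 0 -> (A,0)->write 0,move R,goto B. Now: state=B, head=1, tape[-1..2]=0010 (head:   ^)
After 3 step(s): state = B (not H) -> not halted within 3 -> no

Answer: no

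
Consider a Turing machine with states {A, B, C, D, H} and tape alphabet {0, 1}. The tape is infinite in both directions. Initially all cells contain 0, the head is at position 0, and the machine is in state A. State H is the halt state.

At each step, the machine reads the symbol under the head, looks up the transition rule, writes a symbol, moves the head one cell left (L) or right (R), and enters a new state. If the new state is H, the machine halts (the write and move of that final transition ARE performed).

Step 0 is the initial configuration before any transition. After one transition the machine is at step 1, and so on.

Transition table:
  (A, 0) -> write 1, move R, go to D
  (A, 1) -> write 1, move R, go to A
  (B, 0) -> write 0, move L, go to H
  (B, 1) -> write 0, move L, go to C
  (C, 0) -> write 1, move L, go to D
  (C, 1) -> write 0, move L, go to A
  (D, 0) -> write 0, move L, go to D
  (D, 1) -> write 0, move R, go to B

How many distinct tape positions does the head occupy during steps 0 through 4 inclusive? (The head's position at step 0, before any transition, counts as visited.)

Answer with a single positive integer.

Step 1: in state A at pos 0, read 0 -> (A,0)->write 1,move R,goto D. Now: state=D, head=1, tape[-1..2]=0100 (head:   ^)
Step 2: in state D at pos 1, read 0 -> (D,0)->write 0,move L,goto D. Now: state=D, head=0, tape[-1..2]=0100 (head:  ^)
Step 3: in state D at pos 0, read 1 -> (D,1)->write 0,move R,goto B. Now: state=B, head=1, tape[-1..2]=0000 (head:   ^)
Step 4: in state B at pos 1, read 0 -> (B,0)->write 0,move L,goto H. Now: state=H, head=0, tape[-1..2]=0000 (head:  ^)
Head positions at steps 0..4: starting at 0, distinct positions visited = {0, 1} -> 2 position(s)

Answer: 2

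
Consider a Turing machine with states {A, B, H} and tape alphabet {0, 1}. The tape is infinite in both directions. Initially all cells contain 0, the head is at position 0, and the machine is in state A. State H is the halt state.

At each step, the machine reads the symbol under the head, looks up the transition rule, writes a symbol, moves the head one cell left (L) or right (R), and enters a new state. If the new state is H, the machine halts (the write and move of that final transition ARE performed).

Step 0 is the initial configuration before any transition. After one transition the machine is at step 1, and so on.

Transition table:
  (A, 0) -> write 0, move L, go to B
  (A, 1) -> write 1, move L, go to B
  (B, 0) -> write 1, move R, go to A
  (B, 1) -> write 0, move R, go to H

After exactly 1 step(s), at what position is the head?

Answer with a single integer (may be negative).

Step 1: in state A at pos 0, read 0 -> (A,0)->write 0,move L,goto B. Now: state=B, head=-1, tape[-2..1]=0000 (head:  ^)

Answer: -1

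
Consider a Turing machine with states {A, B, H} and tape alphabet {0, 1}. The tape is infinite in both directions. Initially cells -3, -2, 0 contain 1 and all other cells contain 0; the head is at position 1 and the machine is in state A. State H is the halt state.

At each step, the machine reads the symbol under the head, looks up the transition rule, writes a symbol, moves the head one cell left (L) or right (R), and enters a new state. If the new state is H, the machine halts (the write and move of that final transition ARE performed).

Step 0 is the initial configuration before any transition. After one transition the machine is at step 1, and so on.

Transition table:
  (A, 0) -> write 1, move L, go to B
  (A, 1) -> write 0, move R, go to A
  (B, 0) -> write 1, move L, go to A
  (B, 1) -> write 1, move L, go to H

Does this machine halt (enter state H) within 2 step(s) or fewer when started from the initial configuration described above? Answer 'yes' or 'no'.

Step 1: in state A at pos 1, read 0 -> (A,0)->write 1,move L,goto B. Now: state=B, head=0, tape[-4..2]=0110110 (head:     ^)
Step 2: in state B at pos 0, read 1 -> (B,1)->write 1,move L,goto H. Now: state=H, head=-1, tape[-4..2]=0110110 (head:    ^)
State H reached at step 2; 2 <= 2 -> yes

Answer: yes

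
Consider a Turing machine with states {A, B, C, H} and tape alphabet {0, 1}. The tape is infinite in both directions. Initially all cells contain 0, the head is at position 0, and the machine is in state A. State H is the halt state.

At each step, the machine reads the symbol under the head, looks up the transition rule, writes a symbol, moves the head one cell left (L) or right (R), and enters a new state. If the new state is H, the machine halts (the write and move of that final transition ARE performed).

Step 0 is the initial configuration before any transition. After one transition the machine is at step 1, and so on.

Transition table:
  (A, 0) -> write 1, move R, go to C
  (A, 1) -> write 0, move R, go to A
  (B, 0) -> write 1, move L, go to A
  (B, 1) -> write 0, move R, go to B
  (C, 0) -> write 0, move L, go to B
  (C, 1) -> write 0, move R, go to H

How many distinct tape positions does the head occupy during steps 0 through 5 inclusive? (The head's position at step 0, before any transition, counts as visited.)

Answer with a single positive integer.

Step 1: in state A at pos 0, read 0 -> (A,0)->write 1,move R,goto C. Now: state=C, head=1, tape[-1..2]=0100 (head:   ^)
Step 2: in state C at pos 1, read 0 -> (C,0)->write 0,move L,goto B. Now: state=B, head=0, tape[-1..2]=0100 (head:  ^)
Step 3: in state B at pos 0, read 1 -> (B,1)->write 0,move R,goto B. Now: state=B, head=1, tape[-1..2]=0000 (head:   ^)
Step 4: in state B at pos 1, read 0 -> (B,0)->write 1,move L,goto A. Now: state=A, head=0, tape[-1..2]=0010 (head:  ^)
Step 5: in state A at pos 0, read 0 -> (A,0)->write 1,move R,goto C. Now: state=C, head=1, tape[-1..2]=0110 (head:   ^)
Head positions at steps 0..5: starting at 0, distinct positions visited = {0, 1} -> 2 position(s)

Answer: 2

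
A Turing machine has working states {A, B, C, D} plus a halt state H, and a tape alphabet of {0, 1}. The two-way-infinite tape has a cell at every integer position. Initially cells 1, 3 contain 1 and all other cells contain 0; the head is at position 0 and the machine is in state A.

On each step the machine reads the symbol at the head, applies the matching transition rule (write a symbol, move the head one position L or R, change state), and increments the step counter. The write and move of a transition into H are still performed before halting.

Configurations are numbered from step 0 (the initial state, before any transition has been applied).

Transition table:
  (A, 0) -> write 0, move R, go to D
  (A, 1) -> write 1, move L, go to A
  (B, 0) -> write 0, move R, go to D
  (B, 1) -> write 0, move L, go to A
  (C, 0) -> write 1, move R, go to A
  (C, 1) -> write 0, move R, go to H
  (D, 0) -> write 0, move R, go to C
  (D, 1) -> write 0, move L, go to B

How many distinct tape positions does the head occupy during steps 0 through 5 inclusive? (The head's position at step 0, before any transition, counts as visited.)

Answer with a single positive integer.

Answer: 4

Derivation:
Step 1: in state A at pos 0, read 0 -> (A,0)->write 0,move R,goto D. Now: state=D, head=1, tape[-1..4]=001010 (head:   ^)
Step 2: in state D at pos 1, read 1 -> (D,1)->write 0,move L,goto B. Now: state=B, head=0, tape[-1..4]=000010 (head:  ^)
Step 3: in state B at pos 0, read 0 -> (B,0)->write 0,move R,goto D. Now: state=D, head=1, tape[-1..4]=000010 (head:   ^)
Step 4: in state D at pos 1, read 0 -> (D,0)->write 0,move R,goto C. Now: state=C, head=2, tape[-1..4]=000010 (head:    ^)
Step 5: in state C at pos 2, read 0 -> (C,0)->write 1,move R,goto A. Now: state=A, head=3, tape[-1..4]=000110 (head:     ^)
Head positions at steps 0..5: starting at 0, distinct positions visited = {0, 1, 2, 3} -> 4 position(s)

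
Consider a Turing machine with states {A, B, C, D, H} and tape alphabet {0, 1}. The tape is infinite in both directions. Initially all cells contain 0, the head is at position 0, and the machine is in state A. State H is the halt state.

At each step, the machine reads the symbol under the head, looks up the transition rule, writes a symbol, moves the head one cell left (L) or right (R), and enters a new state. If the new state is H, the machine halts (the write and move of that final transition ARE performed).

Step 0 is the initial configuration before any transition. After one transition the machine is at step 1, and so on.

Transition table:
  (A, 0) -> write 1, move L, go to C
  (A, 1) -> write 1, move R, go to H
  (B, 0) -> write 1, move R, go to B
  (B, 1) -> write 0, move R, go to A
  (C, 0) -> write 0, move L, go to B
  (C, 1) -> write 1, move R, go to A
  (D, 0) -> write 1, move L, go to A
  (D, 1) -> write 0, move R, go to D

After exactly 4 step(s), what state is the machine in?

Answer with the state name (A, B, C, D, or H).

Step 1: in state A at pos 0, read 0 -> (A,0)->write 1,move L,goto C. Now: state=C, head=-1, tape[-2..1]=0010 (head:  ^)
Step 2: in state C at pos -1, read 0 -> (C,0)->write 0,move L,goto B. Now: state=B, head=-2, tape[-3..1]=00010 (head:  ^)
Step 3: in state B at pos -2, read 0 -> (B,0)->write 1,move R,goto B. Now: state=B, head=-1, tape[-3..1]=01010 (head:   ^)
Step 4: in state B at pos -1, read 0 -> (B,0)->write 1,move R,goto B. Now: state=B, head=0, tape[-3..1]=01110 (head:    ^)

Answer: B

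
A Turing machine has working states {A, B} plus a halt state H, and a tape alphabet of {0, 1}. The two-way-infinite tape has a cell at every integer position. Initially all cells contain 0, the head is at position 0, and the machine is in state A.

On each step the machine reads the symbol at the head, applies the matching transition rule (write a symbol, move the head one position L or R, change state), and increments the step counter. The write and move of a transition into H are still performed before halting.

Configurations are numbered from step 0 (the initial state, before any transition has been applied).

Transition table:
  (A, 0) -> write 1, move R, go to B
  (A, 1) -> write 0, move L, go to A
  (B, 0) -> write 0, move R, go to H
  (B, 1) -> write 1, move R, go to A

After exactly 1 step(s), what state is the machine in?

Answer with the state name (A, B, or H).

Answer: B

Derivation:
Step 1: in state A at pos 0, read 0 -> (A,0)->write 1,move R,goto B. Now: state=B, head=1, tape[-1..2]=0100 (head:   ^)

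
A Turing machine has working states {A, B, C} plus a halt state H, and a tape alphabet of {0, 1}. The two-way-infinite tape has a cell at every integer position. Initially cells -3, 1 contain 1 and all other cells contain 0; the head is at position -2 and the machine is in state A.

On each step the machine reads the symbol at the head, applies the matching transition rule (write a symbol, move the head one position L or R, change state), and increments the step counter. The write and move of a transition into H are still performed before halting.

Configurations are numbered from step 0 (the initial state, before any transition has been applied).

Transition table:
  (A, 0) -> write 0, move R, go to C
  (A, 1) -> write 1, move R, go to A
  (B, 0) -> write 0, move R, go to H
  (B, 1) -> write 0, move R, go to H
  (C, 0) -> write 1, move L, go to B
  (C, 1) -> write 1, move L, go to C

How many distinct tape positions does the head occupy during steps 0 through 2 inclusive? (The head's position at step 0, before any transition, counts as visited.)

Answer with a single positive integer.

Step 1: in state A at pos -2, read 0 -> (A,0)->write 0,move R,goto C. Now: state=C, head=-1, tape[-4..2]=0100010 (head:    ^)
Step 2: in state C at pos -1, read 0 -> (C,0)->write 1,move L,goto B. Now: state=B, head=-2, tape[-4..2]=0101010 (head:   ^)
Head positions at steps 0..2: starting at -2, distinct positions visited = {-2, -1} -> 2 position(s)

Answer: 2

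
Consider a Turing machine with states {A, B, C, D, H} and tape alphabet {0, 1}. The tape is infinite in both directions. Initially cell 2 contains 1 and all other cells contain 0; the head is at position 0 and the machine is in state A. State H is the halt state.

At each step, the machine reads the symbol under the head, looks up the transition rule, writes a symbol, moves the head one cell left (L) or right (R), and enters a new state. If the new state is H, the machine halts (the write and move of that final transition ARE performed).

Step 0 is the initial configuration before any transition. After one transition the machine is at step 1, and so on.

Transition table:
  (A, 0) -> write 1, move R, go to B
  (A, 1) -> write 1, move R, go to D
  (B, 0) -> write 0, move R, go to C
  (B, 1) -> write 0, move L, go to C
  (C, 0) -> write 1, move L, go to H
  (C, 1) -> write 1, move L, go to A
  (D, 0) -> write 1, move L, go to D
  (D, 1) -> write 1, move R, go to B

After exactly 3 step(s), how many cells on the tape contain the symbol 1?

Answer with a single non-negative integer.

Answer: 2

Derivation:
Step 1: in state A at pos 0, read 0 -> (A,0)->write 1,move R,goto B. Now: state=B, head=1, tape[-1..3]=01010 (head:   ^)
Step 2: in state B at pos 1, read 0 -> (B,0)->write 0,move R,goto C. Now: state=C, head=2, tape[-1..3]=01010 (head:    ^)
Step 3: in state C at pos 2, read 1 -> (C,1)->write 1,move L,goto A. Now: state=A, head=1, tape[-1..3]=01010 (head:   ^)
Cells containing 1 after step 3: {0, 2} -> 2 cell(s)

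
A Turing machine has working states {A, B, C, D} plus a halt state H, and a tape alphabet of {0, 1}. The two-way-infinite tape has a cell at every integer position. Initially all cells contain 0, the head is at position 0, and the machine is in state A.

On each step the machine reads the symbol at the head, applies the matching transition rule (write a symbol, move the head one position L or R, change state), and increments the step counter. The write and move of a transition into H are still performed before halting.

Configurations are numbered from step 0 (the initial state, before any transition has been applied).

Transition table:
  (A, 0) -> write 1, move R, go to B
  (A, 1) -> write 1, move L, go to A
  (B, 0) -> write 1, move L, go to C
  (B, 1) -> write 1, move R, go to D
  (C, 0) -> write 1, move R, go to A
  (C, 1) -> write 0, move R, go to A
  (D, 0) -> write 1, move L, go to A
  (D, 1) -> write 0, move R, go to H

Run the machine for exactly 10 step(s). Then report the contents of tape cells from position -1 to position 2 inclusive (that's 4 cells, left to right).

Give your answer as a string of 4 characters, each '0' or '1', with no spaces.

Step 1: in state A at pos 0, read 0 -> (A,0)->write 1,move R,goto B. Now: state=B, head=1, tape[-1..2]=0100 (head:   ^)
Step 2: in state B at pos 1, read 0 -> (B,0)->write 1,move L,goto C. Now: state=C, head=0, tape[-1..2]=0110 (head:  ^)
Step 3: in state C at pos 0, read 1 -> (C,1)->write 0,move R,goto A. Now: state=A, head=1, tape[-1..2]=0010 (head:   ^)
Step 4: in state A at pos 1, read 1 -> (A,1)->write 1,move L,goto A. Now: state=A, head=0, tape[-1..2]=0010 (head:  ^)
Step 5: in state A at pos 0, read 0 -> (A,0)->write 1,move R,goto B. Now: state=B, head=1, tape[-1..2]=0110 (head:   ^)
Step 6: in state B at pos 1, read 1 -> (B,1)->write 1,move R,goto D. Now: state=D, head=2, tape[-1..3]=01100 (head:    ^)
Step 7: in state D at pos 2, read 0 -> (D,0)->write 1,move L,goto A. Now: state=A, head=1, tape[-1..3]=01110 (head:   ^)
Step 8: in state A at pos 1, read 1 -> (A,1)->write 1,move L,goto A. Now: state=A, head=0, tape[-1..3]=01110 (head:  ^)
Step 9: in state A at pos 0, read 1 -> (A,1)->write 1,move L,goto A. Now: state=A, head=-1, tape[-2..3]=001110 (head:  ^)
Step 10: in state A at pos -1, read 0 -> (A,0)->write 1,move R,goto B. Now: state=B, head=0, tape[-2..3]=011110 (head:   ^)

Answer: 1111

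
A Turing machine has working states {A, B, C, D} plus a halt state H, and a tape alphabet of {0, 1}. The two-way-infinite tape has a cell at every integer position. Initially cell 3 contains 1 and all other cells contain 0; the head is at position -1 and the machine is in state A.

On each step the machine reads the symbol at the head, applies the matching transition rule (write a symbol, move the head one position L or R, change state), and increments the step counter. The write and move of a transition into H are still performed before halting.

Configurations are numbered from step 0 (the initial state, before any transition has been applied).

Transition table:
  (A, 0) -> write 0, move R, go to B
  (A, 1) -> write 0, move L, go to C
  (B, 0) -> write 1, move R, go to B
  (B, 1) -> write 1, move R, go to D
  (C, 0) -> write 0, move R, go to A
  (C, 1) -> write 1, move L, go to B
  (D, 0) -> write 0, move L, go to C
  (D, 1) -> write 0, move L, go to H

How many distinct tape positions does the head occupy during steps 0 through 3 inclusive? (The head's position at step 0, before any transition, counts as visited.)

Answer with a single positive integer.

Answer: 4

Derivation:
Step 1: in state A at pos -1, read 0 -> (A,0)->write 0,move R,goto B. Now: state=B, head=0, tape[-2..4]=0000010 (head:   ^)
Step 2: in state B at pos 0, read 0 -> (B,0)->write 1,move R,goto B. Now: state=B, head=1, tape[-2..4]=0010010 (head:    ^)
Step 3: in state B at pos 1, read 0 -> (B,0)->write 1,move R,goto B. Now: state=B, head=2, tape[-2..4]=0011010 (head:     ^)
Head positions at steps 0..3: starting at -1, distinct positions visited = {-1, 0, 1, 2} -> 4 position(s)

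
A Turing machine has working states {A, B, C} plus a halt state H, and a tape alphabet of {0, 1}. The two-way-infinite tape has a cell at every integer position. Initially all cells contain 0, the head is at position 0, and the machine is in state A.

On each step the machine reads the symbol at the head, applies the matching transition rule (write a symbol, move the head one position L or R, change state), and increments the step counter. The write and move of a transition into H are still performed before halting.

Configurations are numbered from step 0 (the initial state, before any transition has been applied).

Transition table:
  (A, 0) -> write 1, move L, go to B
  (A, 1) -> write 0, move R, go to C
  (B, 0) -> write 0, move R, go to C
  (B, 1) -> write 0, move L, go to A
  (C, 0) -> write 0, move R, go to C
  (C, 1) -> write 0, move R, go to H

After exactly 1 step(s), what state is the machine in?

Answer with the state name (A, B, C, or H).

Answer: B

Derivation:
Step 1: in state A at pos 0, read 0 -> (A,0)->write 1,move L,goto B. Now: state=B, head=-1, tape[-2..1]=0010 (head:  ^)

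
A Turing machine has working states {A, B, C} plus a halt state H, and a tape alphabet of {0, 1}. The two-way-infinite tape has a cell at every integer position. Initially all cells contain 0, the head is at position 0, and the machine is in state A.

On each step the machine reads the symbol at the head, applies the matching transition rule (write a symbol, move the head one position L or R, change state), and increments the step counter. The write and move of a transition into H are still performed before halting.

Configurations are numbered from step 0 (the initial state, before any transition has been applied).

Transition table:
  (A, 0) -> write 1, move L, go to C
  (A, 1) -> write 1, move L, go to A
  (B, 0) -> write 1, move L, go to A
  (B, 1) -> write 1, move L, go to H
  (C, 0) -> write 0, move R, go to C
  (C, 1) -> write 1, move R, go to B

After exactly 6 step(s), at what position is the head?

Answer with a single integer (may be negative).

Step 1: in state A at pos 0, read 0 -> (A,0)->write 1,move L,goto C. Now: state=C, head=-1, tape[-2..1]=0010 (head:  ^)
Step 2: in state C at pos -1, read 0 -> (C,0)->write 0,move R,goto C. Now: state=C, head=0, tape[-2..1]=0010 (head:   ^)
Step 3: in state C at pos 0, read 1 -> (C,1)->write 1,move R,goto B. Now: state=B, head=1, tape[-2..2]=00100 (head:    ^)
Step 4: in state B at pos 1, read 0 -> (B,0)->write 1,move L,goto A. Now: state=A, head=0, tape[-2..2]=00110 (head:   ^)
Step 5: in state A at pos 0, read 1 -> (A,1)->write 1,move L,goto A. Now: state=A, head=-1, tape[-2..2]=00110 (head:  ^)
Step 6: in state A at pos -1, read 0 -> (A,0)->write 1,move L,goto C. Now: state=C, head=-2, tape[-3..2]=001110 (head:  ^)

Answer: -2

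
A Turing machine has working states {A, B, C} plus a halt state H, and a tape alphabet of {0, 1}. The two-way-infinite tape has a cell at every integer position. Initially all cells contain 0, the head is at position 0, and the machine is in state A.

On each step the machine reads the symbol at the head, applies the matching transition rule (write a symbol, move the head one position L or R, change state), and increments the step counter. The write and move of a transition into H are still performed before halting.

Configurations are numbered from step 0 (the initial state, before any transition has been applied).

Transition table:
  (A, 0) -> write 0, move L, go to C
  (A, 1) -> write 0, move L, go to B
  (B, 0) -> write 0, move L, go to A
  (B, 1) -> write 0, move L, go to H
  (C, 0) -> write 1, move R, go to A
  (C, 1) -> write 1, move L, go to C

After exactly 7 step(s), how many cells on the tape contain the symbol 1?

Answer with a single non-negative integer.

Step 1: in state A at pos 0, read 0 -> (A,0)->write 0,move L,goto C. Now: state=C, head=-1, tape[-2..1]=0000 (head:  ^)
Step 2: in state C at pos -1, read 0 -> (C,0)->write 1,move R,goto A. Now: state=A, head=0, tape[-2..1]=0100 (head:   ^)
Step 3: in state A at pos 0, read 0 -> (A,0)->write 0,move L,goto C. Now: state=C, head=-1, tape[-2..1]=0100 (head:  ^)
Step 4: in state C at pos -1, read 1 -> (C,1)->write 1,move L,goto C. Now: state=C, head=-2, tape[-3..1]=00100 (head:  ^)
Step 5: in state C at pos -2, read 0 -> (C,0)->write 1,move R,goto A. Now: state=A, head=-1, tape[-3..1]=01100 (head:   ^)
Step 6: in state A at pos -1, read 1 -> (A,1)->write 0,move L,goto B. Now: state=B, head=-2, tape[-3..1]=01000 (head:  ^)
Step 7: in state B at pos -2, read 1 -> (B,1)->write 0,move L,goto H. Now: state=H, head=-3, tape[-4..1]=000000 (head:  ^)
No cell contains 1 after step 7 -> 0 cell(s)

Answer: 0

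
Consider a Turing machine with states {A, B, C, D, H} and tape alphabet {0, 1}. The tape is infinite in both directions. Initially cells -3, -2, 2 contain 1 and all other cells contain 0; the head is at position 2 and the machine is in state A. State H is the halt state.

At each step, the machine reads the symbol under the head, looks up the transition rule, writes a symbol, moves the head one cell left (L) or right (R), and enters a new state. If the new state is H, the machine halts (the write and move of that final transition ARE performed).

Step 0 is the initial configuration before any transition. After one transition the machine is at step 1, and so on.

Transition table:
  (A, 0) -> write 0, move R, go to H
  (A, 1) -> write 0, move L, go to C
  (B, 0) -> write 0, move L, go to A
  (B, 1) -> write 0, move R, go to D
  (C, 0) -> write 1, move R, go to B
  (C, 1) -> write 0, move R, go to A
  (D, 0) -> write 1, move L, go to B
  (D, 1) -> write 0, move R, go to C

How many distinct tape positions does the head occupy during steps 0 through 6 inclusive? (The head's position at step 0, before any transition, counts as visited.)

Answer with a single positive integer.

Answer: 3

Derivation:
Step 1: in state A at pos 2, read 1 -> (A,1)->write 0,move L,goto C. Now: state=C, head=1, tape[-4..3]=01100000 (head:      ^)
Step 2: in state C at pos 1, read 0 -> (C,0)->write 1,move R,goto B. Now: state=B, head=2, tape[-4..3]=01100100 (head:       ^)
Step 3: in state B at pos 2, read 0 -> (B,0)->write 0,move L,goto A. Now: state=A, head=1, tape[-4..3]=01100100 (head:      ^)
Step 4: in state A at pos 1, read 1 -> (A,1)->write 0,move L,goto C. Now: state=C, head=0, tape[-4..3]=01100000 (head:     ^)
Step 5: in state C at pos 0, read 0 -> (C,0)->write 1,move R,goto B. Now: state=B, head=1, tape[-4..3]=01101000 (head:      ^)
Step 6: in state B at pos 1, read 0 -> (B,0)->write 0,move L,goto A. Now: state=A, head=0, tape[-4..3]=01101000 (head:     ^)
Head positions at steps 0..6: starting at 2, distinct positions visited = {0, 1, 2} -> 3 position(s)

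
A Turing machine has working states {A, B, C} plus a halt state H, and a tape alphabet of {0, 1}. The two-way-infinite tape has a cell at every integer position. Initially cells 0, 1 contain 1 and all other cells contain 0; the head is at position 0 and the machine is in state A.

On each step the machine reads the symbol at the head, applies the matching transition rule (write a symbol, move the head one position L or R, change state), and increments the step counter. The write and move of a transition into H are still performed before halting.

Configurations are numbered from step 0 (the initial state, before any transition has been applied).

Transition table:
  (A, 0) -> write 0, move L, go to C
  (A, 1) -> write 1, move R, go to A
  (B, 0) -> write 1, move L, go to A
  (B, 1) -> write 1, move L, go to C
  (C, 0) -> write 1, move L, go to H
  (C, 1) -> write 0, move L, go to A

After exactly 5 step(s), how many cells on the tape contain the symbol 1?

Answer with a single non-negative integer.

Answer: 1

Derivation:
Step 1: in state A at pos 0, read 1 -> (A,1)->write 1,move R,goto A. Now: state=A, head=1, tape[-1..2]=0110 (head:   ^)
Step 2: in state A at pos 1, read 1 -> (A,1)->write 1,move R,goto A. Now: state=A, head=2, tape[-1..3]=01100 (head:    ^)
Step 3: in state A at pos 2, read 0 -> (A,0)->write 0,move L,goto C. Now: state=C, head=1, tape[-1..3]=01100 (head:   ^)
Step 4: in state C at pos 1, read 1 -> (C,1)->write 0,move L,goto A. Now: state=A, head=0, tape[-1..3]=01000 (head:  ^)
Step 5: in state A at pos 0, read 1 -> (A,1)->write 1,move R,goto A. Now: state=A, head=1, tape[-1..3]=01000 (head:   ^)
Cells containing 1 after step 5: {0} -> 1 cell(s)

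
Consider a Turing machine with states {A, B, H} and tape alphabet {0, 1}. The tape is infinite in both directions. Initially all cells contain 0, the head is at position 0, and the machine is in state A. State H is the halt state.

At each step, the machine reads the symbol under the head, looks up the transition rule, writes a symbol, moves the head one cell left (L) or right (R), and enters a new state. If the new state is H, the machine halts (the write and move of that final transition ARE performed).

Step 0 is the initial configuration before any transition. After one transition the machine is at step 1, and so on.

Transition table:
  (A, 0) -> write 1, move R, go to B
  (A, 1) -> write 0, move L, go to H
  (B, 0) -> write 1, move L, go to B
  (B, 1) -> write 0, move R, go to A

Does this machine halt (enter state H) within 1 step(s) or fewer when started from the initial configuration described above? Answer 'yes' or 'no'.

Answer: no

Derivation:
Step 1: in state A at pos 0, read 0 -> (A,0)->write 1,move R,goto B. Now: state=B, head=1, tape[-1..2]=0100 (head:   ^)
After 1 step(s): state = B (not H) -> not halted within 1 -> no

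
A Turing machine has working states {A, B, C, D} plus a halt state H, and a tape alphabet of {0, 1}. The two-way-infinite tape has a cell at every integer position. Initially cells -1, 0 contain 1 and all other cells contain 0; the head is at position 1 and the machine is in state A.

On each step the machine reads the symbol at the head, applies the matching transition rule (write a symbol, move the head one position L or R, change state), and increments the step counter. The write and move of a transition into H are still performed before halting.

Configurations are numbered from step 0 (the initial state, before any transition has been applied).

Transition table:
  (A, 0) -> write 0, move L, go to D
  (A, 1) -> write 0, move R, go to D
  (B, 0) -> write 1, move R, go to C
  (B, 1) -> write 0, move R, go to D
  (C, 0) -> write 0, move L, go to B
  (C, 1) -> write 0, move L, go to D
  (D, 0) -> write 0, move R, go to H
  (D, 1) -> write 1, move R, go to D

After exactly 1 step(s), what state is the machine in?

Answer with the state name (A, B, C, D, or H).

Answer: D

Derivation:
Step 1: in state A at pos 1, read 0 -> (A,0)->write 0,move L,goto D. Now: state=D, head=0, tape[-2..2]=01100 (head:   ^)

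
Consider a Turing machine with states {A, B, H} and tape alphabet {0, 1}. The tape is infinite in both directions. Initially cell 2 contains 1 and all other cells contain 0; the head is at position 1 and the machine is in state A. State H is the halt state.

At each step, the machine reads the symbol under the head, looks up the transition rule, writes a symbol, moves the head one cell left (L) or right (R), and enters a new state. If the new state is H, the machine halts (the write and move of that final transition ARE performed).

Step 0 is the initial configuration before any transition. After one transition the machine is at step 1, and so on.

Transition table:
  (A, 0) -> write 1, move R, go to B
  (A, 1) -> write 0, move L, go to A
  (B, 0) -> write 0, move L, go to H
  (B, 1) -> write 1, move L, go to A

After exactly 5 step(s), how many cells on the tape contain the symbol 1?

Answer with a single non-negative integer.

Answer: 2

Derivation:
Step 1: in state A at pos 1, read 0 -> (A,0)->write 1,move R,goto B. Now: state=B, head=2, tape[0..3]=0110 (head:   ^)
Step 2: in state B at pos 2, read 1 -> (B,1)->write 1,move L,goto A. Now: state=A, head=1, tape[0..3]=0110 (head:  ^)
Step 3: in state A at pos 1, read 1 -> (A,1)->write 0,move L,goto A. Now: state=A, head=0, tape[-1..3]=00010 (head:  ^)
Step 4: in state A at pos 0, read 0 -> (A,0)->write 1,move R,goto B. Now: state=B, head=1, tape[-1..3]=01010 (head:   ^)
Step 5: in state B at pos 1, read 0 -> (B,0)->write 0,move L,goto H. Now: state=H, head=0, tape[-1..3]=01010 (head:  ^)
Cells containing 1 after step 5: {0, 2} -> 2 cell(s)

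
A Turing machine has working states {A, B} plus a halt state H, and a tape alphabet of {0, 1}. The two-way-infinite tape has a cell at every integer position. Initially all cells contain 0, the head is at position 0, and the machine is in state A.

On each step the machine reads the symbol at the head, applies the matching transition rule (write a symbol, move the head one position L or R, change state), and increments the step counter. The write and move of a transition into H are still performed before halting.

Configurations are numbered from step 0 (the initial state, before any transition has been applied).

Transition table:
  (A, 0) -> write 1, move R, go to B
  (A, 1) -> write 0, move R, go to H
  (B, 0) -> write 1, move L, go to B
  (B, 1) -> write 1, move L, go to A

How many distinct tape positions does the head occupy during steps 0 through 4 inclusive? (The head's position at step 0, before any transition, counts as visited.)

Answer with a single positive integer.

Answer: 3

Derivation:
Step 1: in state A at pos 0, read 0 -> (A,0)->write 1,move R,goto B. Now: state=B, head=1, tape[-1..2]=0100 (head:   ^)
Step 2: in state B at pos 1, read 0 -> (B,0)->write 1,move L,goto B. Now: state=B, head=0, tape[-1..2]=0110 (head:  ^)
Step 3: in state B at pos 0, read 1 -> (B,1)->write 1,move L,goto A. Now: state=A, head=-1, tape[-2..2]=00110 (head:  ^)
Step 4: in state A at pos -1, read 0 -> (A,0)->write 1,move R,goto B. Now: state=B, head=0, tape[-2..2]=01110 (head:   ^)
Head positions at steps 0..4: starting at 0, distinct positions visited = {-1, 0, 1} -> 3 position(s)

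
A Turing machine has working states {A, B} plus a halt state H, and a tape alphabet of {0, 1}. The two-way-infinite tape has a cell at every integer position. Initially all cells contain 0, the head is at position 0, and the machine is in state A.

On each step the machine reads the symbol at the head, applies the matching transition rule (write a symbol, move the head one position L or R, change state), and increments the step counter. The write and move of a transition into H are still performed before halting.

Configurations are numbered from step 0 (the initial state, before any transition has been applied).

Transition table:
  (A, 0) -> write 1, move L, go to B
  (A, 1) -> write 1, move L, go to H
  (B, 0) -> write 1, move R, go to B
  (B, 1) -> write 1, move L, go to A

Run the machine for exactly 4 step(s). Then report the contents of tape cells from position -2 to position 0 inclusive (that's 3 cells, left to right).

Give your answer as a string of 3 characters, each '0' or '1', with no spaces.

Answer: 011

Derivation:
Step 1: in state A at pos 0, read 0 -> (A,0)->write 1,move L,goto B. Now: state=B, head=-1, tape[-2..1]=0010 (head:  ^)
Step 2: in state B at pos -1, read 0 -> (B,0)->write 1,move R,goto B. Now: state=B, head=0, tape[-2..1]=0110 (head:   ^)
Step 3: in state B at pos 0, read 1 -> (B,1)->write 1,move L,goto A. Now: state=A, head=-1, tape[-2..1]=0110 (head:  ^)
Step 4: in state A at pos -1, read 1 -> (A,1)->write 1,move L,goto H. Now: state=H, head=-2, tape[-3..1]=00110 (head:  ^)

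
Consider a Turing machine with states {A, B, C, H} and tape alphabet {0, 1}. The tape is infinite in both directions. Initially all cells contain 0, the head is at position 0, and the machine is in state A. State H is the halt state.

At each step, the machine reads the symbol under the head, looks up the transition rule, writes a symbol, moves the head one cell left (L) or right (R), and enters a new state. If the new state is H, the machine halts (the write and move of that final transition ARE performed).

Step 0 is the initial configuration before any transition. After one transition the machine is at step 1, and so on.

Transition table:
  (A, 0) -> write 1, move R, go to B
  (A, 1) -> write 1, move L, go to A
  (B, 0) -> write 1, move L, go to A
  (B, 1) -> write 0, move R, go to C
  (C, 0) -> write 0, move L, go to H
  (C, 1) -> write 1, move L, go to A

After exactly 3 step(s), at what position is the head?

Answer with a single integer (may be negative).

Answer: -1

Derivation:
Step 1: in state A at pos 0, read 0 -> (A,0)->write 1,move R,goto B. Now: state=B, head=1, tape[-1..2]=0100 (head:   ^)
Step 2: in state B at pos 1, read 0 -> (B,0)->write 1,move L,goto A. Now: state=A, head=0, tape[-1..2]=0110 (head:  ^)
Step 3: in state A at pos 0, read 1 -> (A,1)->write 1,move L,goto A. Now: state=A, head=-1, tape[-2..2]=00110 (head:  ^)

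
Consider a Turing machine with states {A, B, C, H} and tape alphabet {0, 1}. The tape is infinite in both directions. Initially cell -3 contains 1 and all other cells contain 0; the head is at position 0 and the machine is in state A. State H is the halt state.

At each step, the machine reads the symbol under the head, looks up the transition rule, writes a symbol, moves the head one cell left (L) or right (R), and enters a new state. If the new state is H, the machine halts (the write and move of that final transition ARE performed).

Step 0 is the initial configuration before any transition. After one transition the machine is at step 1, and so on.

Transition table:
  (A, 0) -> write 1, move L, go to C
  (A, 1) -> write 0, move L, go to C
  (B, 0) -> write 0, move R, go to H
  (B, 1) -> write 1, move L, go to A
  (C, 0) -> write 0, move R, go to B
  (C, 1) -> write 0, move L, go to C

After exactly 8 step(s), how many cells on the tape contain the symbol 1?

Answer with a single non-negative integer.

Answer: 3

Derivation:
Step 1: in state A at pos 0, read 0 -> (A,0)->write 1,move L,goto C. Now: state=C, head=-1, tape[-4..1]=010010 (head:    ^)
Step 2: in state C at pos -1, read 0 -> (C,0)->write 0,move R,goto B. Now: state=B, head=0, tape[-4..1]=010010 (head:     ^)
Step 3: in state B at pos 0, read 1 -> (B,1)->write 1,move L,goto A. Now: state=A, head=-1, tape[-4..1]=010010 (head:    ^)
Step 4: in state A at pos -1, read 0 -> (A,0)->write 1,move L,goto C. Now: state=C, head=-2, tape[-4..1]=010110 (head:   ^)
Step 5: in state C at pos -2, read 0 -> (C,0)->write 0,move R,goto B. Now: state=B, head=-1, tape[-4..1]=010110 (head:    ^)
Step 6: in state B at pos -1, read 1 -> (B,1)->write 1,move L,goto A. Now: state=A, head=-2, tape[-4..1]=010110 (head:   ^)
Step 7: in state A at pos -2, read 0 -> (A,0)->write 1,move L,goto C. Now: state=C, head=-3, tape[-4..1]=011110 (head:  ^)
Step 8: in state C at pos -3, read 1 -> (C,1)->write 0,move L,goto C. Now: state=C, head=-4, tape[-5..1]=0001110 (head:  ^)
Cells containing 1 after step 8: {-2, -1, 0} -> 3 cell(s)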